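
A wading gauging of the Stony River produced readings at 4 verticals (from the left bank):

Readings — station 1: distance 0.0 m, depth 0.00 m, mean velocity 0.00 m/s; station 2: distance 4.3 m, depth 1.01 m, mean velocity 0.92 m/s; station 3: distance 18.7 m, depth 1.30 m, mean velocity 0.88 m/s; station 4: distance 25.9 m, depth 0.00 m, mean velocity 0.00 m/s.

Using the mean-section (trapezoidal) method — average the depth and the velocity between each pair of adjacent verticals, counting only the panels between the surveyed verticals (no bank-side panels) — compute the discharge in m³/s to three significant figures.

Panel 1-2: Δb = 4.3 m, d̄ = (0.00+1.01)/2 = 0.505, v̄ = (0.00+0.92)/2 = 0.46 → q = 4.3×0.505×0.46 = 0.9989 m³/s
Panel 2-3: Δb = 14.4 m, d̄ = (1.01+1.30)/2 = 1.155, v̄ = (0.92+0.88)/2 = 0.9 → q = 14.4×1.155×0.9 = 14.97 m³/s
Panel 3-4: Δb = 7.2 m, d̄ = (1.30+0.00)/2 = 0.65, v̄ = (0.88+0.00)/2 = 0.44 → q = 7.2×0.65×0.44 = 2.059 m³/s
Q = Σ q = 18.03 m³/s

18.0 m³/s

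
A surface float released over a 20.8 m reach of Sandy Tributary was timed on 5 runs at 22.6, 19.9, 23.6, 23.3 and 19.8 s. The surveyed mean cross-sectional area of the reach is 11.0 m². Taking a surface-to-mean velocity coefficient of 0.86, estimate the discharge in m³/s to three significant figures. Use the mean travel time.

t̄ = (22.6 + 19.9 + 23.6 + 23.3 + 19.8) / 5 = 21.84 s
v_surface = L / t̄ = 20.8 / 21.84 = 0.9524 m/s
v_mean = 0.86 × 0.9524 = 0.8190 m/s
Q = A × v_mean = 11.0 × 0.8190 = 9.010 m³/s

9.01 m³/s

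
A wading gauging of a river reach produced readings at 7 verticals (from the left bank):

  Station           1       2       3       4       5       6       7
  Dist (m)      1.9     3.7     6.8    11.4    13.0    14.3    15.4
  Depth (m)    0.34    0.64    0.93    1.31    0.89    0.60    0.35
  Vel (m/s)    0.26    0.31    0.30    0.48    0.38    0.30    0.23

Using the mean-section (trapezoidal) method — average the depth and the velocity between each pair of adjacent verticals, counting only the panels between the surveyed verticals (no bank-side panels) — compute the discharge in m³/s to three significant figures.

4.23 m³/s

Panel 1-2: Δb = 1.8 m, d̄ = (0.34+0.64)/2 = 0.49, v̄ = (0.26+0.31)/2 = 0.285 → q = 1.8×0.49×0.285 = 0.2514 m³/s
Panel 2-3: Δb = 3.1 m, d̄ = (0.64+0.93)/2 = 0.785, v̄ = (0.31+0.30)/2 = 0.305 → q = 3.1×0.785×0.305 = 0.7422 m³/s
Panel 3-4: Δb = 4.6 m, d̄ = (0.93+1.31)/2 = 1.12, v̄ = (0.30+0.48)/2 = 0.39 → q = 4.6×1.12×0.39 = 2.009 m³/s
Panel 4-5: Δb = 1.6 m, d̄ = (1.31+0.89)/2 = 1.1, v̄ = (0.48+0.38)/2 = 0.43 → q = 1.6×1.1×0.43 = 0.7568 m³/s
Panel 5-6: Δb = 1.3 m, d̄ = (0.89+0.60)/2 = 0.745, v̄ = (0.38+0.30)/2 = 0.34 → q = 1.3×0.745×0.34 = 0.3293 m³/s
Panel 6-7: Δb = 1.1 m, d̄ = (0.60+0.35)/2 = 0.475, v̄ = (0.30+0.23)/2 = 0.265 → q = 1.1×0.475×0.265 = 0.1385 m³/s
Q = Σ q = 4.227 m³/s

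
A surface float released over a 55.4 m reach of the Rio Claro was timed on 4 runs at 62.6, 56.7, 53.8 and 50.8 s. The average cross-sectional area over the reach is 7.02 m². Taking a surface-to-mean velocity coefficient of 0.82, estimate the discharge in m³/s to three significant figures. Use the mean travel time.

5.70 m³/s

t̄ = (62.6 + 56.7 + 53.8 + 50.8) / 4 = 55.975 s
v_surface = L / t̄ = 55.4 / 55.975 = 0.9897 m/s
v_mean = 0.82 × 0.9897 = 0.8116 m/s
Q = A × v_mean = 7.02 × 0.8116 = 5.697 m³/s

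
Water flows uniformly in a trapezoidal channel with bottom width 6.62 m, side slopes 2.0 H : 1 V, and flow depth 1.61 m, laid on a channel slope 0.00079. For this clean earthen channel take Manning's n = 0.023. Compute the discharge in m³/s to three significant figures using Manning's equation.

21.2 m³/s

A = (b + z·y)·y = (6.62 + 2.0×1.61)×1.61 = 15.84 m²
P = b + 2y√(1+z²) = 6.62 + 2×1.61×√(1+2.0²) = 13.82 m
R = A/P = 15.84/13.82 = 1.146 m
Q = (1/n)·A·R^(2/3)·S^(1/2) = (1/0.023) × 15.84 × 1.146^(2/3) × 0.00079^(1/2) = 21.21 m³/s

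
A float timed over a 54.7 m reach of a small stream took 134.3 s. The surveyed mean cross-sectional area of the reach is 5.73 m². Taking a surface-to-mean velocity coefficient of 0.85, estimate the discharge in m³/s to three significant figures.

1.98 m³/s

v_surface = L / t̄ = 54.7 / 134.3 = 0.4073 m/s
v_mean = 0.85 × 0.4073 = 0.3462 m/s
Q = A × v_mean = 5.73 × 0.3462 = 1.984 m³/s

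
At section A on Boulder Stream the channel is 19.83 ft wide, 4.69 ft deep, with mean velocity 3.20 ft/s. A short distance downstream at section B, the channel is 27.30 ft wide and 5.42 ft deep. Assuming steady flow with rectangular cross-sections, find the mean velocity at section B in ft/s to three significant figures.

2.01 ft/s

Q = A₁V₁ = (19.83×4.69) × 3.20 = 297.6 ft³/s
A₂ = 27.30 × 5.42 = 148.0 ft²
V₂ = Q/A₂ = 297.6/148.0 = 2.011 ft/s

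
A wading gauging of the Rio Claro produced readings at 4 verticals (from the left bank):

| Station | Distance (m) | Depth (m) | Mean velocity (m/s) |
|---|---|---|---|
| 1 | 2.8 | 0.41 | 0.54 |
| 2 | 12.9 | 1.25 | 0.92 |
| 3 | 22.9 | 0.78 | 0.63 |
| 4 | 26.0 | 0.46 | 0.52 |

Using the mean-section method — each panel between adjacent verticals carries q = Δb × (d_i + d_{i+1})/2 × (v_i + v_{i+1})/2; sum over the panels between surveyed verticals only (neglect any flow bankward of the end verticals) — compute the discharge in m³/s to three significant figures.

Panel 1-2: Δb = 10.1 m, d̄ = (0.41+1.25)/2 = 0.83, v̄ = (0.54+0.92)/2 = 0.73 → q = 10.1×0.83×0.73 = 6.120 m³/s
Panel 2-3: Δb = 10 m, d̄ = (1.25+0.78)/2 = 1.015, v̄ = (0.92+0.63)/2 = 0.775 → q = 10×1.015×0.775 = 7.866 m³/s
Panel 3-4: Δb = 3.1 m, d̄ = (0.78+0.46)/2 = 0.62, v̄ = (0.63+0.52)/2 = 0.575 → q = 3.1×0.62×0.575 = 1.105 m³/s
Q = Σ q = 15.09 m³/s

15.1 m³/s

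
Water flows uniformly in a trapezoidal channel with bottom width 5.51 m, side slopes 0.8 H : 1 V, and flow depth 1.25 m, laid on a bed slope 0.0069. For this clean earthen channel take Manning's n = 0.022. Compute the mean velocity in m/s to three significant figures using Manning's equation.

3.61 m/s

A = (b + z·y)·y = (5.51 + 0.8×1.25)×1.25 = 8.138 m²
P = b + 2y√(1+z²) = 5.51 + 2×1.25×√(1+0.8²) = 8.712 m
R = A/P = 8.138/8.712 = 0.9341 m
Q = (1/n)·A·R^(2/3)·S^(1/2) = (1/0.022) × 8.138 × 0.9341^(2/3) × 0.0069^(1/2) = 29.36 m³/s
V = Q/A = 29.36/8.138 = 3.608 m/s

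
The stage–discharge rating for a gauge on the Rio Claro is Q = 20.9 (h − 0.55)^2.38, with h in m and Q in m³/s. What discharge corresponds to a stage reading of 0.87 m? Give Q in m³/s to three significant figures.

1.39 m³/s

Q = 20.9 × (0.87 − 0.55)^2.38 = 20.9 × 0.32^2.38 = 1.388 m³/s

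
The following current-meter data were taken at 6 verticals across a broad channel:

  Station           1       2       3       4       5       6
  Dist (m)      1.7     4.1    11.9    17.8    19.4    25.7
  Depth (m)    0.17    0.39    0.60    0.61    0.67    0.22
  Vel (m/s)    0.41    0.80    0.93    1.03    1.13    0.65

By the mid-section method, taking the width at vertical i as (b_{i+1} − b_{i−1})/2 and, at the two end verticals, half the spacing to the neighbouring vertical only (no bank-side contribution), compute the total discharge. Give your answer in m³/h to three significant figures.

40700 m³/h

w_1 = (4.1 − 1.7)/2 = 1.2 m; q_1 = 0.41 × 0.17 × 1.2 = 0.08364 m³/s
w_2 = (11.9 − 1.7)/2 = 5.1 m; q_2 = 0.80 × 0.39 × 5.1 = 1.591 m³/s
w_3 = (17.8 − 4.1)/2 = 6.85 m; q_3 = 0.93 × 0.60 × 6.85 = 3.822 m³/s
w_4 = (19.4 − 11.9)/2 = 3.75 m; q_4 = 1.03 × 0.61 × 3.75 = 2.356 m³/s
w_5 = (25.7 − 17.8)/2 = 3.95 m; q_5 = 1.13 × 0.67 × 3.95 = 2.991 m³/s
w_6 = (25.7 − 19.4)/2 = 3.15 m; q_6 = 0.65 × 0.22 × 3.15 = 0.4505 m³/s
Q = Σ qᵢ = 11.29 m³/s
= 11.29 × 3600 = 40660 m³/h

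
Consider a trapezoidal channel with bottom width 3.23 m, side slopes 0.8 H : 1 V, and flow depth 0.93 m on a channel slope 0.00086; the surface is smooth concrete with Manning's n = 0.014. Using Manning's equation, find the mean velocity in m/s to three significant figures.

A = (b + z·y)·y = (3.23 + 0.8×0.93)×0.93 = 3.696 m²
P = b + 2y√(1+z²) = 3.23 + 2×0.93×√(1+0.8²) = 5.612 m
R = A/P = 3.696/5.612 = 0.6586 m
Q = (1/n)·A·R^(2/3)·S^(1/2) = (1/0.014) × 3.696 × 0.6586^(2/3) × 0.00086^(1/2) = 5.860 m³/s
V = Q/A = 5.860/3.696 = 1.586 m/s

1.59 m/s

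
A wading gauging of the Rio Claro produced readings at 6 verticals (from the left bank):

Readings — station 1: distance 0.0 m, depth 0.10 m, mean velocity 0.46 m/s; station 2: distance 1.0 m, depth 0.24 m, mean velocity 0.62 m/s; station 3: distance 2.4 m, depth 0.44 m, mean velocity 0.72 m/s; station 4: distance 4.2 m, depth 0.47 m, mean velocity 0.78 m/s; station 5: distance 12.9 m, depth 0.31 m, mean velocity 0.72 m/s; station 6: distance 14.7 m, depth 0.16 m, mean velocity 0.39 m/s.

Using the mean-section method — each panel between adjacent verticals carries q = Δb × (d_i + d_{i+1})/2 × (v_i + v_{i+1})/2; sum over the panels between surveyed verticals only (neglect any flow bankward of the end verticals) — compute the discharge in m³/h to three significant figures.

Panel 1-2: Δb = 1 m, d̄ = (0.10+0.24)/2 = 0.17, v̄ = (0.46+0.62)/2 = 0.54 → q = 1×0.17×0.54 = 0.09180 m³/s
Panel 2-3: Δb = 1.4 m, d̄ = (0.24+0.44)/2 = 0.34, v̄ = (0.62+0.72)/2 = 0.67 → q = 1.4×0.34×0.67 = 0.3189 m³/s
Panel 3-4: Δb = 1.8 m, d̄ = (0.44+0.47)/2 = 0.455, v̄ = (0.72+0.78)/2 = 0.75 → q = 1.8×0.455×0.75 = 0.6143 m³/s
Panel 4-5: Δb = 8.7 m, d̄ = (0.47+0.31)/2 = 0.39, v̄ = (0.78+0.72)/2 = 0.75 → q = 8.7×0.39×0.75 = 2.545 m³/s
Panel 5-6: Δb = 1.8 m, d̄ = (0.31+0.16)/2 = 0.235, v̄ = (0.72+0.39)/2 = 0.555 → q = 1.8×0.235×0.555 = 0.2348 m³/s
Q = Σ q = 3.804 m³/s
= 3.804 × 3600 = 13700 m³/h

13700 m³/h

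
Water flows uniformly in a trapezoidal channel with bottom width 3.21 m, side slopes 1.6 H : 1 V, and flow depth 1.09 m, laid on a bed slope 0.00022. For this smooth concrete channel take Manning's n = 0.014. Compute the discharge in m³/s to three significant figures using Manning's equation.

A = (b + z·y)·y = (3.21 + 1.6×1.09)×1.09 = 5.400 m²
P = b + 2y√(1+z²) = 3.21 + 2×1.09×√(1+1.6²) = 7.323 m
R = A/P = 5.400/7.323 = 0.7374 m
Q = (1/n)·A·R^(2/3)·S^(1/2) = (1/0.014) × 5.400 × 0.7374^(2/3) × 0.00022^(1/2) = 4.669 m³/s

4.67 m³/s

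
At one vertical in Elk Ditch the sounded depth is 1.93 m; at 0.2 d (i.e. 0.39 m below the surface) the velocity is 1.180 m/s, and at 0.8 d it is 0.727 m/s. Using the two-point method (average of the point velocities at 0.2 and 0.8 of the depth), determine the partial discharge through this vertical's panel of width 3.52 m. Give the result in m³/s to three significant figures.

v̄ = (1.180 + 0.727) / 2 = 0.9535 m/s
q = v̄ × d × w = 0.9535 × 1.93 × 3.52 = 6.478 m³/s

6.48 m³/s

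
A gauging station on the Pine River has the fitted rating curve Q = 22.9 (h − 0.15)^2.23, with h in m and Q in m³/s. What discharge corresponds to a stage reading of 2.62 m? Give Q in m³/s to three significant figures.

Q = 22.9 × (2.62 − 0.15)^2.23 = 22.9 × 2.47^2.23 = 172.0 m³/s

172 m³/s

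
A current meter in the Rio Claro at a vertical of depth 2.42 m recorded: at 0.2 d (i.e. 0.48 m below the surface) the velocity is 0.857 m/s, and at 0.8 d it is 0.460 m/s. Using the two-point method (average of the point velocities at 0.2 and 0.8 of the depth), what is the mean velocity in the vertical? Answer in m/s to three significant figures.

v̄ = (0.857 + 0.460) / 2 = 0.6585 m/s

0.659 m/s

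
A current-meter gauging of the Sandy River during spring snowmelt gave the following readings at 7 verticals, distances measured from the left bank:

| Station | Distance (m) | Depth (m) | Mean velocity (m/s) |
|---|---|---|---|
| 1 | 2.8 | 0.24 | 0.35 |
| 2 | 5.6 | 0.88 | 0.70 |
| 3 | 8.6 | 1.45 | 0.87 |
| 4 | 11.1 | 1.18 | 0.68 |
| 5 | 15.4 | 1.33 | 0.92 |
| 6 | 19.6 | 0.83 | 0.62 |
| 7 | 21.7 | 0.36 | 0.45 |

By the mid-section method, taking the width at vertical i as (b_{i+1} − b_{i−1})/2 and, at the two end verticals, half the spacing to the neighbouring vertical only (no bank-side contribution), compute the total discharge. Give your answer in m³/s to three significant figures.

15.1 m³/s

w_1 = (5.6 − 2.8)/2 = 1.4 m; q_1 = 0.35 × 0.24 × 1.4 = 0.1176 m³/s
w_2 = (8.6 − 2.8)/2 = 2.9 m; q_2 = 0.70 × 0.88 × 2.9 = 1.786 m³/s
w_3 = (11.1 − 5.6)/2 = 2.75 m; q_3 = 0.87 × 1.45 × 2.75 = 3.469 m³/s
w_4 = (15.4 − 8.6)/2 = 3.4 m; q_4 = 0.68 × 1.18 × 3.4 = 2.728 m³/s
w_5 = (19.6 − 11.1)/2 = 4.25 m; q_5 = 0.92 × 1.33 × 4.25 = 5.200 m³/s
w_6 = (21.7 − 15.4)/2 = 3.15 m; q_6 = 0.62 × 0.83 × 3.15 = 1.621 m³/s
w_7 = (21.7 − 19.6)/2 = 1.05 m; q_7 = 0.45 × 0.36 × 1.05 = 0.1701 m³/s
Q = Σ qᵢ = 15.09 m³/s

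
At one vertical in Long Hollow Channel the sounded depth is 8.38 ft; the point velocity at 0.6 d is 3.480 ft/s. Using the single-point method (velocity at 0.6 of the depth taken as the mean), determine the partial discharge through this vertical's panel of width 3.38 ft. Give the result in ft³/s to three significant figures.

98.6 ft³/s

v̄ = v₀.₆ = 3.480 ft/s
q = v̄ × d × w = 3.480 × 8.38 × 3.38 = 98.57 ft³/s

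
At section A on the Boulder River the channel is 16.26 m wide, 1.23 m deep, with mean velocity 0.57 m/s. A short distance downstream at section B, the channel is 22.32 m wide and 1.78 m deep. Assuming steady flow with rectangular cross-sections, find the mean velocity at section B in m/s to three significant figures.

0.287 m/s

Q = A₁V₁ = (16.26×1.23) × 0.57 = 11.40 m³/s
A₂ = 22.32 × 1.78 = 39.73 m²
V₂ = Q/A₂ = 11.40/39.73 = 0.2869 m/s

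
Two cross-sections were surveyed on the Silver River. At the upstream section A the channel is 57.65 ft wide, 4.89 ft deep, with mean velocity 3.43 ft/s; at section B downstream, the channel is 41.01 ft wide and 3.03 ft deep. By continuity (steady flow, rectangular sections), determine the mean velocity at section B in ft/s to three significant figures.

Q = A₁V₁ = (57.65×4.89) × 3.43 = 966.9 ft³/s
A₂ = 41.01 × 3.03 = 124.3 ft²
V₂ = Q/A₂ = 966.9/124.3 = 7.782 ft/s

7.78 ft/s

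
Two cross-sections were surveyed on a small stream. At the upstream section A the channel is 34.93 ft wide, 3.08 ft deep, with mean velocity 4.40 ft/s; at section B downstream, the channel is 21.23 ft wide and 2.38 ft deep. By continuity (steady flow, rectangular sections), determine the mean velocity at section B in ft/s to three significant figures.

9.37 ft/s

Q = A₁V₁ = (34.93×3.08) × 4.40 = 473.4 ft³/s
A₂ = 21.23 × 2.38 = 50.53 ft²
V₂ = Q/A₂ = 473.4/50.53 = 9.369 ft/s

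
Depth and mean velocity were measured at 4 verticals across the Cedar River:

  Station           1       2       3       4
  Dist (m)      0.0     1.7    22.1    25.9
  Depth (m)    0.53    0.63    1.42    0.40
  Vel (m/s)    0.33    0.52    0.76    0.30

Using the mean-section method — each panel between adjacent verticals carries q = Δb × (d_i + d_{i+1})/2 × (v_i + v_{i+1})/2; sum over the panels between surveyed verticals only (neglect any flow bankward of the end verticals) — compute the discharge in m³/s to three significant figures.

15.6 m³/s

Panel 1-2: Δb = 1.7 m, d̄ = (0.53+0.63)/2 = 0.58, v̄ = (0.33+0.52)/2 = 0.425 → q = 1.7×0.58×0.425 = 0.4191 m³/s
Panel 2-3: Δb = 20.4 m, d̄ = (0.63+1.42)/2 = 1.025, v̄ = (0.52+0.76)/2 = 0.64 → q = 20.4×1.025×0.64 = 13.38 m³/s
Panel 3-4: Δb = 3.8 m, d̄ = (1.42+0.40)/2 = 0.91, v̄ = (0.76+0.30)/2 = 0.53 → q = 3.8×0.91×0.53 = 1.833 m³/s
Q = Σ q = 15.63 m³/s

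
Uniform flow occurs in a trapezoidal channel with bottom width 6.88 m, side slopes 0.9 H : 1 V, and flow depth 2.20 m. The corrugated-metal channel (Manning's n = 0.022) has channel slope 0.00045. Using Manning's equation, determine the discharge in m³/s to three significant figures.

A = (b + z·y)·y = (6.88 + 0.9×2.20)×2.20 = 19.49 m²
P = b + 2y√(1+z²) = 6.88 + 2×2.20×√(1+0.9²) = 12.80 m
R = A/P = 19.49/12.80 = 1.523 m
Q = (1/n)·A·R^(2/3)·S^(1/2) = (1/0.022) × 19.49 × 1.523^(2/3) × 0.00045^(1/2) = 24.88 m³/s

24.9 m³/s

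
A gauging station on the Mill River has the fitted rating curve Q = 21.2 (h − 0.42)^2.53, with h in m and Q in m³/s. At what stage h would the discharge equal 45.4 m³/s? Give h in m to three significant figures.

1.77 m

h − h₀ = (Q/C)^(1/b) = (45.4/21.2)^(1/2.53) = 1.351 m
h = 0.42 + 1.351 = 1.771 m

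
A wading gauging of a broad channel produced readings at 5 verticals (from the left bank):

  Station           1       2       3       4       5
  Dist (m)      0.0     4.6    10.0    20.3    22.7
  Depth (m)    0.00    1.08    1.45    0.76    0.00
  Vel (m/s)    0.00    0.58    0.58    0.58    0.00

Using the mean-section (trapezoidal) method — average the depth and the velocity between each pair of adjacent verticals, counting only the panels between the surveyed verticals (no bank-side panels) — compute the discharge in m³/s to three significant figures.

11.5 m³/s

Panel 1-2: Δb = 4.6 m, d̄ = (0.00+1.08)/2 = 0.54, v̄ = (0.00+0.58)/2 = 0.29 → q = 4.6×0.54×0.29 = 0.7204 m³/s
Panel 2-3: Δb = 5.4 m, d̄ = (1.08+1.45)/2 = 1.265, v̄ = (0.58+0.58)/2 = 0.58 → q = 5.4×1.265×0.58 = 3.962 m³/s
Panel 3-4: Δb = 10.3 m, d̄ = (1.45+0.76)/2 = 1.105, v̄ = (0.58+0.58)/2 = 0.58 → q = 10.3×1.105×0.58 = 6.601 m³/s
Panel 4-5: Δb = 2.4 m, d̄ = (0.76+0.00)/2 = 0.38, v̄ = (0.58+0.00)/2 = 0.29 → q = 2.4×0.38×0.29 = 0.2645 m³/s
Q = Σ q = 11.55 m³/s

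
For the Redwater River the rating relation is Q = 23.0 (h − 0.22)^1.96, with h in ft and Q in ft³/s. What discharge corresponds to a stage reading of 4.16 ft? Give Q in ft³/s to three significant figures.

338 ft³/s

Q = 23.0 × (4.16 − 0.22)^1.96 = 23.0 × 3.94^1.96 = 338.0 ft³/s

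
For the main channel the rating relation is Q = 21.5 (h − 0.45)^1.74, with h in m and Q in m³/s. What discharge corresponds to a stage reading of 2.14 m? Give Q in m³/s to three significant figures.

53.6 m³/s

Q = 21.5 × (2.14 − 0.45)^1.74 = 21.5 × 1.69^1.74 = 53.57 m³/s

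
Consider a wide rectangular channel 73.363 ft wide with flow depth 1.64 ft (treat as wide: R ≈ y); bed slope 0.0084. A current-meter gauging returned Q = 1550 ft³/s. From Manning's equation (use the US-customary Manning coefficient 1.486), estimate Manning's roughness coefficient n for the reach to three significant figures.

0.0147

A = b·y = 73.363 × 1.64 = 120.3 ft²
Wide channel: R ≈ y = 1.64 ft
n = (1.486/Q)·A·R^(2/3)·S^(1/2) = (1.486/1550) × 120.3 × 1.391 × 0.09165 = 0.01470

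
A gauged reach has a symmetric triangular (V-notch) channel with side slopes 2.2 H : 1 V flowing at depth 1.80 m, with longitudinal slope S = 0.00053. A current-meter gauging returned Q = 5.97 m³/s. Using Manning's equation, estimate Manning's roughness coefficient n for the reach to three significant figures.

0.0241

A = z·y² = 2.2×1.80² = 7.128 m²
P = 2y√(1+z²) = 2×1.80×√(1+2.2²) = 8.700 m
R = A/P = 7.128/8.700 = 0.8193 m
n = (1/Q)·A·R^(2/3)·S^(1/2) = (1/5.97) × 7.128 × 0.8756 × 0.02302 = 0.02407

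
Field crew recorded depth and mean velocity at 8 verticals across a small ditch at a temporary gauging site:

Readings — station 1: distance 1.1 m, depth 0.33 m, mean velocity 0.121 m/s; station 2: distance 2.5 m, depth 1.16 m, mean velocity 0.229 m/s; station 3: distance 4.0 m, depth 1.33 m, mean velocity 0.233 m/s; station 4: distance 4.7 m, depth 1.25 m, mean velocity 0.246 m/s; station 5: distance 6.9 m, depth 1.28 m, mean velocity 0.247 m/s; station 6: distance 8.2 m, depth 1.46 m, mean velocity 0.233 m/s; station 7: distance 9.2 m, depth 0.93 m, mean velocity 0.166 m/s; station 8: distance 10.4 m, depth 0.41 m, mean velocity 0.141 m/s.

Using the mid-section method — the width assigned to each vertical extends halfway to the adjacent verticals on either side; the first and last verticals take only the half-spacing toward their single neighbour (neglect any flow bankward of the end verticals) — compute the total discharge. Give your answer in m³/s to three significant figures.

w_1 = (2.5 − 1.1)/2 = 0.7 m; q_1 = 0.121 × 0.33 × 0.7 = 0.02795 m³/s
w_2 = (4.0 − 1.1)/2 = 1.45 m; q_2 = 0.229 × 1.16 × 1.45 = 0.3852 m³/s
w_3 = (4.7 − 2.5)/2 = 1.1 m; q_3 = 0.233 × 1.33 × 1.1 = 0.3409 m³/s
w_4 = (6.9 − 4.0)/2 = 1.45 m; q_4 = 0.246 × 1.25 × 1.45 = 0.4459 m³/s
w_5 = (8.2 − 4.7)/2 = 1.75 m; q_5 = 0.247 × 1.28 × 1.75 = 0.5533 m³/s
w_6 = (9.2 − 6.9)/2 = 1.15 m; q_6 = 0.233 × 1.46 × 1.15 = 0.3912 m³/s
w_7 = (10.4 − 8.2)/2 = 1.1 m; q_7 = 0.166 × 0.93 × 1.1 = 0.1698 m³/s
w_8 = (10.4 − 9.2)/2 = 0.6 m; q_8 = 0.141 × 0.41 × 0.6 = 0.03469 m³/s
Q = Σ qᵢ = 2.349 m³/s

2.35 m³/s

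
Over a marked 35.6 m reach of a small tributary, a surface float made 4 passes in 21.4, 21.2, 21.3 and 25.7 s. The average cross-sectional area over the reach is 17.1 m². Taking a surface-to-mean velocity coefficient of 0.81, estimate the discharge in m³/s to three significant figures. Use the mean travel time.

22.0 m³/s

t̄ = (21.4 + 21.2 + 21.3 + 25.7) / 4 = 22.4 s
v_surface = L / t̄ = 35.6 / 22.4 = 1.589 m/s
v_mean = 0.81 × 1.589 = 1.287 m/s
Q = A × v_mean = 17.1 × 1.287 = 22.01 m³/s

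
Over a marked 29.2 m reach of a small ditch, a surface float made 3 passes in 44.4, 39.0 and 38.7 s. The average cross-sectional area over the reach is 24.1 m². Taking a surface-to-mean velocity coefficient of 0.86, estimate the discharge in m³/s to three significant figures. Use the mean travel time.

t̄ = (44.4 + 39.0 + 38.7) / 3 = 40.7 s
v_surface = L / t̄ = 29.2 / 40.7 = 0.7174 m/s
v_mean = 0.86 × 0.7174 = 0.6170 m/s
Q = A × v_mean = 24.1 × 0.6170 = 14.87 m³/s

14.9 m³/s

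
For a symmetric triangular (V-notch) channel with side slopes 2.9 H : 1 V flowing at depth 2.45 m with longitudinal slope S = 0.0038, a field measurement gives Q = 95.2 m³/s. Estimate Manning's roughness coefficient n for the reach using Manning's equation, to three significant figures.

A = z·y² = 2.9×2.45² = 17.41 m²
P = 2y√(1+z²) = 2×2.45×√(1+2.9²) = 15.03 m
R = A/P = 17.41/15.03 = 1.158 m
n = (1/Q)·A·R^(2/3)·S^(1/2) = (1/95.2) × 17.41 × 1.103 × 0.06164 = 0.01243

0.0124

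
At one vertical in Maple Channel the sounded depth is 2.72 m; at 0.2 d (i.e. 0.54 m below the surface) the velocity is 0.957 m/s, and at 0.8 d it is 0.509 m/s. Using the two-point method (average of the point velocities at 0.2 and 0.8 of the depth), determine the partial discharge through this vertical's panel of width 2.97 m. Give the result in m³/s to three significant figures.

5.92 m³/s

v̄ = (0.957 + 0.509) / 2 = 0.7330 m/s
q = v̄ × d × w = 0.7330 × 2.72 × 2.97 = 5.921 m³/s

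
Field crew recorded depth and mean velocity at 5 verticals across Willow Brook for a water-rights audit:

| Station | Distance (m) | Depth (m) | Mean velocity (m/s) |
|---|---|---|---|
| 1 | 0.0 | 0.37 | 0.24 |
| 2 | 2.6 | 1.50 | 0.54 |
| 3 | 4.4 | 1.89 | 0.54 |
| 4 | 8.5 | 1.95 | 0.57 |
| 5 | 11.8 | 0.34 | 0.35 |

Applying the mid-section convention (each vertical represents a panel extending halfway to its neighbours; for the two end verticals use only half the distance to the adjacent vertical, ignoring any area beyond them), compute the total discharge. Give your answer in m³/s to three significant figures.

9.22 m³/s

w_1 = (2.6 − 0.0)/2 = 1.3 m; q_1 = 0.24 × 0.37 × 1.3 = 0.1154 m³/s
w_2 = (4.4 − 0.0)/2 = 2.2 m; q_2 = 0.54 × 1.50 × 2.2 = 1.782 m³/s
w_3 = (8.5 − 2.6)/2 = 2.95 m; q_3 = 0.54 × 1.89 × 2.95 = 3.011 m³/s
w_4 = (11.8 − 4.4)/2 = 3.7 m; q_4 = 0.57 × 1.95 × 3.7 = 4.113 m³/s
w_5 = (11.8 − 8.5)/2 = 1.65 m; q_5 = 0.35 × 0.34 × 1.65 = 0.1964 m³/s
Q = Σ qᵢ = 9.217 m³/s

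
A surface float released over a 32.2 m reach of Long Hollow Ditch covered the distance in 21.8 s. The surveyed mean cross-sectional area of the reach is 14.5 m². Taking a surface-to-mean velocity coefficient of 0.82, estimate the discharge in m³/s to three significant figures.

17.6 m³/s

v_surface = L / t̄ = 32.2 / 21.8 = 1.477 m/s
v_mean = 0.82 × 1.477 = 1.211 m/s
Q = A × v_mean = 14.5 × 1.211 = 17.56 m³/s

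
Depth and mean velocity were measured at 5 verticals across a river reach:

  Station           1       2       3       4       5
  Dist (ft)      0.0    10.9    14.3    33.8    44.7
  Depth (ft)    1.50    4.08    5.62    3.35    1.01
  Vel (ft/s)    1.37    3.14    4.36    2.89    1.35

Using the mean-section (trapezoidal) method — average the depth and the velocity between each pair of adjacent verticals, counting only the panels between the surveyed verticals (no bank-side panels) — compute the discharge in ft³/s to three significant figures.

498 ft³/s

Panel 1-2: Δb = 10.9 ft, d̄ = (1.50+4.08)/2 = 2.79, v̄ = (1.37+3.14)/2 = 2.255 → q = 10.9×2.79×2.255 = 68.58 ft³/s
Panel 2-3: Δb = 3.4 ft, d̄ = (4.08+5.62)/2 = 4.85, v̄ = (3.14+4.36)/2 = 3.75 → q = 3.4×4.85×3.75 = 61.84 ft³/s
Panel 3-4: Δb = 19.5 ft, d̄ = (5.62+3.35)/2 = 4.485, v̄ = (4.36+2.89)/2 = 3.625 → q = 19.5×4.485×3.625 = 317.0 ft³/s
Panel 4-5: Δb = 10.9 ft, d̄ = (3.35+1.01)/2 = 2.18, v̄ = (2.89+1.35)/2 = 2.12 → q = 10.9×2.18×2.12 = 50.38 ft³/s
Q = Σ q = 497.8 ft³/s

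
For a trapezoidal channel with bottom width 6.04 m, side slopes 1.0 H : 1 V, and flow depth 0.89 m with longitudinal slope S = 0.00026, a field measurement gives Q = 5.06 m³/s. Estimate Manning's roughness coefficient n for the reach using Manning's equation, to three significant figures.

0.0158

A = (b + z·y)·y = (6.04 + 1.0×0.89)×0.89 = 6.168 m²
P = b + 2y√(1+z²) = 6.04 + 2×0.89×√(1+1.0²) = 8.557 m
R = A/P = 6.168/8.557 = 0.7208 m
n = (1/Q)·A·R^(2/3)·S^(1/2) = (1/5.06) × 6.168 × 0.8039 × 0.01612 = 0.01580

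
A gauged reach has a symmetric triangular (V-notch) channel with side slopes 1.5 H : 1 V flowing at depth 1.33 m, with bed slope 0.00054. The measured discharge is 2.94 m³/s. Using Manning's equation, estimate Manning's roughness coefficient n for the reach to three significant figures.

0.0141

A = z·y² = 1.5×1.33² = 2.653 m²
P = 2y√(1+z²) = 2×1.33×√(1+1.5²) = 4.795 m
R = A/P = 2.653/4.795 = 0.5533 m
n = (1/Q)·A·R^(2/3)·S^(1/2) = (1/2.94) × 2.653 × 0.6740 × 0.02324 = 0.01413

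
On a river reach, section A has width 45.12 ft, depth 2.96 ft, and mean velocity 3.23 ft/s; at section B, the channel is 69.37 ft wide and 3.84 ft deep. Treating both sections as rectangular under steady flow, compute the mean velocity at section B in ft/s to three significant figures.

1.62 ft/s

Q = A₁V₁ = (45.12×2.96) × 3.23 = 431.4 ft³/s
A₂ = 69.37 × 3.84 = 266.4 ft²
V₂ = Q/A₂ = 431.4/266.4 = 1.619 ft/s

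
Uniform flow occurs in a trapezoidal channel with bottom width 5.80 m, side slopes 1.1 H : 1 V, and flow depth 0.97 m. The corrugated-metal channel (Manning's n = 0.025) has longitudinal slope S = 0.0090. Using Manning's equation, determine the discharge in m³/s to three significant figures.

21.2 m³/s

A = (b + z·y)·y = (5.80 + 1.1×0.97)×0.97 = 6.661 m²
P = b + 2y√(1+z²) = 5.80 + 2×0.97×√(1+1.1²) = 8.684 m
R = A/P = 6.661/8.684 = 0.7670 m
Q = (1/n)·A·R^(2/3)·S^(1/2) = (1/0.025) × 6.661 × 0.7670^(2/3) × 0.0090^(1/2) = 21.18 m³/s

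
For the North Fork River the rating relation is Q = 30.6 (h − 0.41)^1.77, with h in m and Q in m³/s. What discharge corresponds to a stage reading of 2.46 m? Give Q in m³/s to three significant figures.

109 m³/s

Q = 30.6 × (2.46 − 0.41)^1.77 = 30.6 × 2.05^1.77 = 109.0 m³/s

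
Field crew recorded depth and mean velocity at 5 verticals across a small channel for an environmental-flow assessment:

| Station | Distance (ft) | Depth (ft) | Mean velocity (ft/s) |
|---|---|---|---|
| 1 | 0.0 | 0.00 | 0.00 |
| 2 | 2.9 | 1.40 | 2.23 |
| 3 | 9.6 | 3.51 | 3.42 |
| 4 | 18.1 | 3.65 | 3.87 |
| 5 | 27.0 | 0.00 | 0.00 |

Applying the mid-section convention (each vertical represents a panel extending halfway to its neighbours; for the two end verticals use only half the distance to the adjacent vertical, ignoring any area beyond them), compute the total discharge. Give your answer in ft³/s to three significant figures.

229 ft³/s

w_2 = (9.6 − 0.0)/2 = 4.8 ft; q_2 = 2.23 × 1.40 × 4.8 = 14.99 ft³/s
w_3 = (18.1 − 2.9)/2 = 7.6 ft; q_3 = 3.42 × 3.51 × 7.6 = 91.23 ft³/s
w_4 = (27.0 − 9.6)/2 = 8.7 ft; q_4 = 3.87 × 3.65 × 8.7 = 122.9 ft³/s
Stations 1, 5 contribute zero (depth or velocity is 0).
Q = Σ qᵢ = 229.1 ft³/s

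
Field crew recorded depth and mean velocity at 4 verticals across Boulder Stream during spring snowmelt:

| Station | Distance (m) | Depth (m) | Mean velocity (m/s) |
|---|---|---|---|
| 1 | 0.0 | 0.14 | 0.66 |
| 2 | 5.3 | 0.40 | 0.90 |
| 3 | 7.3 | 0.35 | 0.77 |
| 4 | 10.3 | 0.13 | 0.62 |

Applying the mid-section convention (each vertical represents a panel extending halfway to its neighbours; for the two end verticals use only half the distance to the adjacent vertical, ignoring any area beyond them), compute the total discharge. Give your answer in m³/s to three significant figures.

w_1 = (5.3 − 0.0)/2 = 2.65 m; q_1 = 0.66 × 0.14 × 2.65 = 0.2449 m³/s
w_2 = (7.3 − 0.0)/2 = 3.65 m; q_2 = 0.90 × 0.40 × 3.65 = 1.314 m³/s
w_3 = (10.3 − 5.3)/2 = 2.5 m; q_3 = 0.77 × 0.35 × 2.5 = 0.6738 m³/s
w_4 = (10.3 − 7.3)/2 = 1.5 m; q_4 = 0.62 × 0.13 × 1.5 = 0.1209 m³/s
Q = Σ qᵢ = 2.354 m³/s

2.35 m³/s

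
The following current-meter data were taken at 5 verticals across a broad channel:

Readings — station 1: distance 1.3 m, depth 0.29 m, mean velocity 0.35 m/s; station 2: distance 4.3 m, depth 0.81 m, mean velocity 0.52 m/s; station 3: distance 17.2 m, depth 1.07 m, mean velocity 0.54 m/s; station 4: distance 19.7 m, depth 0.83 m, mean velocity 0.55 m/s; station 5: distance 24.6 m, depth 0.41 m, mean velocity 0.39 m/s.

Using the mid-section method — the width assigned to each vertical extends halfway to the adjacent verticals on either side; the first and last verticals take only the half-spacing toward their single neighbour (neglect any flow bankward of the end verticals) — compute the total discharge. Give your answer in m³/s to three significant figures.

w_1 = (4.3 − 1.3)/2 = 1.5 m; q_1 = 0.35 × 0.29 × 1.5 = 0.1523 m³/s
w_2 = (17.2 − 1.3)/2 = 7.95 m; q_2 = 0.52 × 0.81 × 7.95 = 3.349 m³/s
w_3 = (19.7 − 4.3)/2 = 7.7 m; q_3 = 0.54 × 1.07 × 7.7 = 4.449 m³/s
w_4 = (24.6 − 17.2)/2 = 3.7 m; q_4 = 0.55 × 0.83 × 3.7 = 1.689 m³/s
w_5 = (24.6 − 19.7)/2 = 2.45 m; q_5 = 0.39 × 0.41 × 2.45 = 0.3918 m³/s
Q = Σ qᵢ = 10.03 m³/s

10.0 m³/s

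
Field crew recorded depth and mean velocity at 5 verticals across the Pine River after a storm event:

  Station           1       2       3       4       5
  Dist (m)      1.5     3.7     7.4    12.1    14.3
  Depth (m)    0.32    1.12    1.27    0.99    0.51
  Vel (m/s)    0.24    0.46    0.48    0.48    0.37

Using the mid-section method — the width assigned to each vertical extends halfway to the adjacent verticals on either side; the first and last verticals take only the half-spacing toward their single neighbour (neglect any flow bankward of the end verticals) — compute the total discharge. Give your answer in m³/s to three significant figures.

w_1 = (3.7 − 1.5)/2 = 1.1 m; q_1 = 0.24 × 0.32 × 1.1 = 0.08448 m³/s
w_2 = (7.4 − 1.5)/2 = 2.95 m; q_2 = 0.46 × 1.12 × 2.95 = 1.520 m³/s
w_3 = (12.1 − 3.7)/2 = 4.2 m; q_3 = 0.48 × 1.27 × 4.2 = 2.560 m³/s
w_4 = (14.3 − 7.4)/2 = 3.45 m; q_4 = 0.48 × 0.99 × 3.45 = 1.639 m³/s
w_5 = (14.3 − 12.1)/2 = 1.1 m; q_5 = 0.37 × 0.51 × 1.1 = 0.2076 m³/s
Q = Σ qᵢ = 6.012 m³/s

6.01 m³/s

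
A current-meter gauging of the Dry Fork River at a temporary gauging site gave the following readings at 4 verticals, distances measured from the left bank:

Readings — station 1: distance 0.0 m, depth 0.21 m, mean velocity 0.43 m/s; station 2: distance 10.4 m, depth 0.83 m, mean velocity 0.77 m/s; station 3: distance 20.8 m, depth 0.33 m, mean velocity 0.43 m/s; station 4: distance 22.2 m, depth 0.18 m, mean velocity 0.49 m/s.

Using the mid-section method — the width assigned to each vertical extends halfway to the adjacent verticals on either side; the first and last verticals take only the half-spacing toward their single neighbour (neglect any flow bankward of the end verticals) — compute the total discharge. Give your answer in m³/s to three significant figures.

w_1 = (10.4 − 0.0)/2 = 5.2 m; q_1 = 0.43 × 0.21 × 5.2 = 0.4696 m³/s
w_2 = (20.8 − 0.0)/2 = 10.4 m; q_2 = 0.77 × 0.83 × 10.4 = 6.647 m³/s
w_3 = (22.2 − 10.4)/2 = 5.9 m; q_3 = 0.43 × 0.33 × 5.9 = 0.8372 m³/s
w_4 = (22.2 − 20.8)/2 = 0.7 m; q_4 = 0.49 × 0.18 × 0.7 = 0.06174 m³/s
Q = Σ qᵢ = 8.015 m³/s

8.02 m³/s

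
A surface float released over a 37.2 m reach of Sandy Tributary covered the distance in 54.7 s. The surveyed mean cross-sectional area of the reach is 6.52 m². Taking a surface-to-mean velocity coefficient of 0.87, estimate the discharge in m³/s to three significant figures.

3.86 m³/s

v_surface = L / t̄ = 37.2 / 54.7 = 0.6801 m/s
v_mean = 0.87 × 0.6801 = 0.5917 m/s
Q = A × v_mean = 6.52 × 0.5917 = 3.858 m³/s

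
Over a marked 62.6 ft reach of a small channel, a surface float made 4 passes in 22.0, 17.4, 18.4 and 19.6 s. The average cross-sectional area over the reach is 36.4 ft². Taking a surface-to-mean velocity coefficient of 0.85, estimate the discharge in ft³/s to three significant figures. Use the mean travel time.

100 ft³/s

t̄ = (22.0 + 17.4 + 18.4 + 19.6) / 4 = 19.35 s
v_surface = L / t̄ = 62.6 / 19.35 = 3.235 ft/s
v_mean = 0.85 × 3.235 = 2.750 ft/s
Q = A × v_mean = 36.4 × 2.750 = 100.1 ft³/s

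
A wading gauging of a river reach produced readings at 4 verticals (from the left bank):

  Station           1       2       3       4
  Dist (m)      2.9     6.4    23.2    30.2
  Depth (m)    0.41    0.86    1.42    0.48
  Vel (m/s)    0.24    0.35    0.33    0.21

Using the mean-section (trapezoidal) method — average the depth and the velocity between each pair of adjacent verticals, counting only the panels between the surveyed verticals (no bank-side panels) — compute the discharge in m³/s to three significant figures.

8.96 m³/s

Panel 1-2: Δb = 3.5 m, d̄ = (0.41+0.86)/2 = 0.635, v̄ = (0.24+0.35)/2 = 0.295 → q = 3.5×0.635×0.295 = 0.6556 m³/s
Panel 2-3: Δb = 16.8 m, d̄ = (0.86+1.42)/2 = 1.14, v̄ = (0.35+0.33)/2 = 0.34 → q = 16.8×1.14×0.34 = 6.512 m³/s
Panel 3-4: Δb = 7 m, d̄ = (1.42+0.48)/2 = 0.95, v̄ = (0.33+0.21)/2 = 0.27 → q = 7×0.95×0.27 = 1.796 m³/s
Q = Σ q = 8.963 m³/s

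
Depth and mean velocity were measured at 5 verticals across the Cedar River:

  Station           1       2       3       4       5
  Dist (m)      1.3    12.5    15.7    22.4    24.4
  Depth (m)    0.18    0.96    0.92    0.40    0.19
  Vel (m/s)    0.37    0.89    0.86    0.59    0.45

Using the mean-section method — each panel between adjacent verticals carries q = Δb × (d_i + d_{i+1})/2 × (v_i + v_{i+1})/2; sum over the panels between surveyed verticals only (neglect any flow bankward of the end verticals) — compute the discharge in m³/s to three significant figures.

Panel 1-2: Δb = 11.2 m, d̄ = (0.18+0.96)/2 = 0.57, v̄ = (0.37+0.89)/2 = 0.63 → q = 11.2×0.57×0.63 = 4.022 m³/s
Panel 2-3: Δb = 3.2 m, d̄ = (0.96+0.92)/2 = 0.94, v̄ = (0.89+0.86)/2 = 0.875 → q = 3.2×0.94×0.875 = 2.632 m³/s
Panel 3-4: Δb = 6.7 m, d̄ = (0.92+0.40)/2 = 0.66, v̄ = (0.86+0.59)/2 = 0.725 → q = 6.7×0.66×0.725 = 3.206 m³/s
Panel 4-5: Δb = 2 m, d̄ = (0.40+0.19)/2 = 0.295, v̄ = (0.59+0.45)/2 = 0.52 → q = 2×0.295×0.52 = 0.3068 m³/s
Q = Σ q = 10.17 m³/s

10.2 m³/s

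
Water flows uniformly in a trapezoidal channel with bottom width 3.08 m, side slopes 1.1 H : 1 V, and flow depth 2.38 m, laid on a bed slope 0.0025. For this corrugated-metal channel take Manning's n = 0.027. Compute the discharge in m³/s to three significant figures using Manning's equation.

30.5 m³/s

A = (b + z·y)·y = (3.08 + 1.1×2.38)×2.38 = 13.56 m²
P = b + 2y√(1+z²) = 3.08 + 2×2.38×√(1+1.1²) = 10.16 m
R = A/P = 13.56/10.16 = 1.335 m
Q = (1/n)·A·R^(2/3)·S^(1/2) = (1/0.027) × 13.56 × 1.335^(2/3) × 0.0025^(1/2) = 30.45 m³/s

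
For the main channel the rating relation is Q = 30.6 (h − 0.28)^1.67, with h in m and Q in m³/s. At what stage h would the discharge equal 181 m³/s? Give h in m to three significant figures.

3.18 m

h − h₀ = (Q/C)^(1/b) = (181/30.6)^(1/1.67) = 2.899 m
h = 0.28 + 2.899 = 3.179 m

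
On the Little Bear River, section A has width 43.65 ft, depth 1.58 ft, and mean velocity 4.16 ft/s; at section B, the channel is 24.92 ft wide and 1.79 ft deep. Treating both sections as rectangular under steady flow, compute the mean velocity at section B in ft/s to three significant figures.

6.43 ft/s

Q = A₁V₁ = (43.65×1.58) × 4.16 = 286.9 ft³/s
A₂ = 24.92 × 1.79 = 44.61 ft²
V₂ = Q/A₂ = 286.9/44.61 = 6.432 ft/s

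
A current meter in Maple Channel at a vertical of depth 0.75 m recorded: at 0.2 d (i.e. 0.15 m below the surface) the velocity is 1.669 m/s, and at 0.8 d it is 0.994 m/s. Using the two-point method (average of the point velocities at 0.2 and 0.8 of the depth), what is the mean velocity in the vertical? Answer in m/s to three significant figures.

v̄ = (1.669 + 0.994) / 2 = 1.332 m/s

1.33 m/s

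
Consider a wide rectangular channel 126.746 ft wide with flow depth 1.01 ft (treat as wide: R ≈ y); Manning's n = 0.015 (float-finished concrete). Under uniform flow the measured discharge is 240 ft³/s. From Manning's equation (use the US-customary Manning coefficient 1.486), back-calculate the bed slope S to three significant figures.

0.000353

A = b·y = 126.746 × 1.01 = 128.0 ft²
Wide channel: R ≈ y = 1.01 ft
S = (Q·n / (1.486·A·R^(2/3)))² = (240×0.015 / (1.486×128.0×1.007))² = 0.0003534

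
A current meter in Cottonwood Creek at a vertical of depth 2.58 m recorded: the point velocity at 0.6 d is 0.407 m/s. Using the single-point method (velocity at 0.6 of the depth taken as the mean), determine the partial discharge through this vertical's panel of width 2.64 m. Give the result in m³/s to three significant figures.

2.77 m³/s

v̄ = v₀.₆ = 0.407 m/s
q = v̄ × d × w = 0.4070 × 2.58 × 2.64 = 2.772 m³/s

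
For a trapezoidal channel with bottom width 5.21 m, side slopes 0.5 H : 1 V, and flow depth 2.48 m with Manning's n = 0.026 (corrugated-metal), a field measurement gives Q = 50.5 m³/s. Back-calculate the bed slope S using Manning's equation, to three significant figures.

A = (b + z·y)·y = (5.21 + 0.5×2.48)×2.48 = 16.00 m²
P = b + 2y√(1+z²) = 5.21 + 2×2.48×√(1+0.5²) = 10.76 m
R = A/P = 16.00/10.76 = 1.487 m
S = (Q·n / (1·A·R^(2/3)))² = (50.5×0.026 / (1×16.00×1.303))² = 0.003969

0.00397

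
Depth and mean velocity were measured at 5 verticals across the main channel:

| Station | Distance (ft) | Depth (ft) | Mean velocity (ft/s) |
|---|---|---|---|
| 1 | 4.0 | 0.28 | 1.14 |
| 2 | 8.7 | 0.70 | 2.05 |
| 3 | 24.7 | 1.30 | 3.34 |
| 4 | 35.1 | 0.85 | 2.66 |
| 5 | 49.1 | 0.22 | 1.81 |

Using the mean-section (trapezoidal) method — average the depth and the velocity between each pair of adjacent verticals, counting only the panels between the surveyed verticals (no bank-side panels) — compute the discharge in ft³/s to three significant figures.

Panel 1-2: Δb = 4.7 ft, d̄ = (0.28+0.70)/2 = 0.49, v̄ = (1.14+2.05)/2 = 1.595 → q = 4.7×0.49×1.595 = 3.673 ft³/s
Panel 2-3: Δb = 16 ft, d̄ = (0.70+1.30)/2 = 1, v̄ = (2.05+3.34)/2 = 2.695 → q = 16×1×2.695 = 43.12 ft³/s
Panel 3-4: Δb = 10.4 ft, d̄ = (1.30+0.85)/2 = 1.075, v̄ = (3.34+2.66)/2 = 3 → q = 10.4×1.075×3 = 33.54 ft³/s
Panel 4-5: Δb = 14 ft, d̄ = (0.85+0.22)/2 = 0.535, v̄ = (2.66+1.81)/2 = 2.235 → q = 14×0.535×2.235 = 16.74 ft³/s
Q = Σ q = 97.07 ft³/s

97.1 ft³/s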